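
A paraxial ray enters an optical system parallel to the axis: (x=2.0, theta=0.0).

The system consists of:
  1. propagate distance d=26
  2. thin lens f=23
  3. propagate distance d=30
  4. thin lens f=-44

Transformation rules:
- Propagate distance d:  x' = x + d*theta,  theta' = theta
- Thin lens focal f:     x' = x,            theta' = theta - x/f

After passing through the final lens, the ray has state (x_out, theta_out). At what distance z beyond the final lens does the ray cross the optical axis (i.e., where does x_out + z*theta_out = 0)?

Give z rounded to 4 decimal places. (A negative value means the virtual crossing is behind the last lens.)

Answer: -6.0392

Derivation:
Initial: x=2.0000 theta=0.0000
After 1 (propagate distance d=26): x=2.0000 theta=0.0000
After 2 (thin lens f=23): x=2.0000 theta=-2/23 (≈-0.0870)
After 3 (propagate distance d=30): x=-14/23 (≈-0.6087) theta=-2/23 (≈-0.0870)
After 4 (thin lens f=-44): x=-14/23 (≈-0.6087) theta=-51/506 (≈-0.1008)
z_focus = -x_out/theta_out = -(-14/23)/(-51/506) = -308/51 ≈ -6.0392
Rounded to 4 decimal places: z = -6.0392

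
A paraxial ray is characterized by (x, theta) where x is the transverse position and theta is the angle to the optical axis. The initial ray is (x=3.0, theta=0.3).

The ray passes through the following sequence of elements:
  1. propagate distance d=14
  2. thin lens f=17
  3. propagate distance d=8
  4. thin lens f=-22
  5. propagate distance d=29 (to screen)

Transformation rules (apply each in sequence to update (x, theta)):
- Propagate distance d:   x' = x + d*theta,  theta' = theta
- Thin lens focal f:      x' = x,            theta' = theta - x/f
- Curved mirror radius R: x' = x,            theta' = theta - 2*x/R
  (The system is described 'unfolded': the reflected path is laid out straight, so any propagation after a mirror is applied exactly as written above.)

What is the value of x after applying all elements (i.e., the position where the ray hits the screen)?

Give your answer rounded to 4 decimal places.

Initial: x=3.0000 theta=0.3000
After 1 (propagate distance d=14): x=7.2000 theta=0.3000
After 2 (thin lens f=17): x=7.2000 theta=-21/170 (≈-0.1235)
After 3 (propagate distance d=8): x=528/85 (≈6.2118) theta=-21/170 (≈-0.1235)
After 4 (thin lens f=-22): x=528/85 (≈6.2118) theta=27/170 (≈0.1588)
After 5 (propagate distance d=29 (to screen)): x=1839/170 (≈10.8176) theta=27/170 (≈0.1588)
Rounded to 4 decimal places: x = 10.8176

Answer: 10.8176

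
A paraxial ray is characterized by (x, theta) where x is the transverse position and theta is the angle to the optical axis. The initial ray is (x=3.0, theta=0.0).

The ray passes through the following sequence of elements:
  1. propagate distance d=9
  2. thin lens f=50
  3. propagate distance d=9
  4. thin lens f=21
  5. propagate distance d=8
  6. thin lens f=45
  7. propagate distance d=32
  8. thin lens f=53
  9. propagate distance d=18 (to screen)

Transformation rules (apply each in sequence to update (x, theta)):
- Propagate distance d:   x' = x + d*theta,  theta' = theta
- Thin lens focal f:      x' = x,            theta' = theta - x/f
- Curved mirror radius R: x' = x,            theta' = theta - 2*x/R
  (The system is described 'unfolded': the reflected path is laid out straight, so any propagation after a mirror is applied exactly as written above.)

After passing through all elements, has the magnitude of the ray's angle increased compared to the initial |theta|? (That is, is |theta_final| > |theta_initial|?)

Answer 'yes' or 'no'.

Initial: x=3.0000 theta=0.0000
After 1 (propagate distance d=9): x=3.0000 theta=0.0000
After 2 (thin lens f=50): x=3.0000 theta=-0.0600
After 3 (propagate distance d=9): x=2.4600 theta=-0.0600
After 4 (thin lens f=21): x=2.4600 theta=-31/175 (≈-0.1771)
After 5 (propagate distance d=8): x=73/70 (≈1.0429) theta=-31/175 (≈-0.1771)
After 6 (thin lens f=45): x=73/70 (≈1.0429) theta=-631/3150 (≈-0.2003)
After 7 (propagate distance d=32): x=-16907/3150 (≈-5.3673) theta=-631/3150 (≈-0.2003)
After 8 (thin lens f=53): x=-16907/3150 (≈-5.3673) theta=-52/525 (≈-0.0990)
After 9 (propagate distance d=18 (to screen)): x=-22523/3150 (≈-7.1502) theta=-52/525 (≈-0.0990)
|theta_initial|=0.0000 |theta_final|=52/525 (≈0.0990) -> increased

Answer: yes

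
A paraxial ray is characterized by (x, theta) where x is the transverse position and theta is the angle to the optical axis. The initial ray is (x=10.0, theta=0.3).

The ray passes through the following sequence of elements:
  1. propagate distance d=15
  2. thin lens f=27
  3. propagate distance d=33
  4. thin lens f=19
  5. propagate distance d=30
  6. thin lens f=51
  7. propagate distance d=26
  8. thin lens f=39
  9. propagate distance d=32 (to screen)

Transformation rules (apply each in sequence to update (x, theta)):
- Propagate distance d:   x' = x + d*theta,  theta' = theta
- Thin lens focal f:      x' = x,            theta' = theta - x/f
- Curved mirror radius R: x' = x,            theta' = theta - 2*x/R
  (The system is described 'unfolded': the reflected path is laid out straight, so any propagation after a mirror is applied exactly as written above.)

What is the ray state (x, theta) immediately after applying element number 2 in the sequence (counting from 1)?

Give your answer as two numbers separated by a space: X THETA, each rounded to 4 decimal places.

Initial: x=10.0000 theta=0.3000
After 1 (propagate distance d=15): x=14.5000 theta=0.3000
After 2 (thin lens f=27): x=14.5000 theta=-32/135 (≈-0.2370)
Rounded to 4 decimal places: x = 14.5000, theta = -0.2370

Answer: 14.5000 -0.2370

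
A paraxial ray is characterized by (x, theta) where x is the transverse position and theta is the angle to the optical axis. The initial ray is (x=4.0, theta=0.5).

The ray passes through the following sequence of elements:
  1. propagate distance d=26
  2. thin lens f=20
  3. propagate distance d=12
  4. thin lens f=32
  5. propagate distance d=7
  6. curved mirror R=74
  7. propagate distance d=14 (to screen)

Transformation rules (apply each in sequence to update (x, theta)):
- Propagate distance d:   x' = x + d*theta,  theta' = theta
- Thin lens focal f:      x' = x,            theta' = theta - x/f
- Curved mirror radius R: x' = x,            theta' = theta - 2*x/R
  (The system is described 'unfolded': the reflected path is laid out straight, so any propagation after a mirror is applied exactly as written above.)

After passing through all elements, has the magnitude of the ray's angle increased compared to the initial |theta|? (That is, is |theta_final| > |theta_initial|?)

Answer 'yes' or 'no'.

Initial: x=4.0000 theta=0.5000
After 1 (propagate distance d=26): x=17.0000 theta=0.5000
After 2 (thin lens f=20): x=17.0000 theta=-0.3500
After 3 (propagate distance d=12): x=12.8000 theta=-0.3500
After 4 (thin lens f=32): x=12.8000 theta=-0.7500
After 5 (propagate distance d=7): x=7.5500 theta=-0.7500
After 6 (curved mirror R=74): x=7.5500 theta=-353/370 (≈-0.9541)
After 7 (propagate distance d=14 (to screen)): x=-4297/740 (≈-5.8068) theta=-353/370 (≈-0.9541)
|theta_initial|=0.5000 |theta_final|=353/370 (≈0.9541) -> increased

Answer: yes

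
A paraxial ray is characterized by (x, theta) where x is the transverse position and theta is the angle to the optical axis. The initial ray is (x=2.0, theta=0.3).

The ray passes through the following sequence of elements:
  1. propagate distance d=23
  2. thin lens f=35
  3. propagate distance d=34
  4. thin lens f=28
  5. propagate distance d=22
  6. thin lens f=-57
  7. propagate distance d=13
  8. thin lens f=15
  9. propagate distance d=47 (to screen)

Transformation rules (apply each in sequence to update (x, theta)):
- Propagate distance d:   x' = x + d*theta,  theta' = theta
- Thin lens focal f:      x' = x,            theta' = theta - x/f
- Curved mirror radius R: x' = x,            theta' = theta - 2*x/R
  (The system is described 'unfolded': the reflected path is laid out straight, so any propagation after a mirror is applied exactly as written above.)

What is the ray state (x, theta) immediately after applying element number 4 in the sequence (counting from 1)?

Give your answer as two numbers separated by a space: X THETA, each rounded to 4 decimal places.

Answer: 10.4543 -0.3277

Derivation:
Initial: x=2.0000 theta=0.3000
After 1 (propagate distance d=23): x=8.9000 theta=0.3000
After 2 (thin lens f=35): x=8.9000 theta=8/175 (≈0.0457)
After 3 (propagate distance d=34): x=3659/350 (≈10.4543) theta=8/175 (≈0.0457)
After 4 (thin lens f=28): x=3659/350 (≈10.4543) theta=-3211/9800 (≈-0.3277)
Rounded to 4 decimal places: x = 10.4543, theta = -0.3277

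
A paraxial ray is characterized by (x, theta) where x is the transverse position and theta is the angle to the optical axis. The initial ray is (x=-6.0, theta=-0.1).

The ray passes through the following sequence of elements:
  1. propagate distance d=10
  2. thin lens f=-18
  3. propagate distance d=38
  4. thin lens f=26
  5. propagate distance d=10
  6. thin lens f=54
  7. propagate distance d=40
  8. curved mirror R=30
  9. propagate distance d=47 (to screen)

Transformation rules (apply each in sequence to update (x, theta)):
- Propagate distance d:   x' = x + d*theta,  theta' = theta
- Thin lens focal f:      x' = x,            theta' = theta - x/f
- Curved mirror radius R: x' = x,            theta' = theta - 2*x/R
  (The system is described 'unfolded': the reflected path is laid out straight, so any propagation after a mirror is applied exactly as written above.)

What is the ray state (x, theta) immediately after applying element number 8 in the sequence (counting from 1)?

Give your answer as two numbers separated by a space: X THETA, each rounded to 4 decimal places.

Answer: 14.4466 -0.0862

Derivation:
Initial: x=-6.0000 theta=-0.1000
After 1 (propagate distance d=10): x=-7.0000 theta=-0.1000
After 2 (thin lens f=-18): x=-7.0000 theta=-22/45 (≈-0.4889)
After 3 (propagate distance d=38): x=-1151/45 (≈-25.5778) theta=-22/45 (≈-0.4889)
After 4 (thin lens f=26): x=-1151/45 (≈-25.5778) theta=193/390 (≈0.4949)
After 5 (propagate distance d=10): x=-12068/585 (≈-20.6291) theta=193/390 (≈0.4949)
After 6 (thin lens f=54): x=-12068/585 (≈-20.6291) theta=27701/31590 (≈0.8769)
After 7 (propagate distance d=40): x=228184/15795 (≈14.4466) theta=27701/31590 (≈0.8769)
After 8 (curved mirror R=30): x=228184/15795 (≈14.4466) theta=-40853/473850 (≈-0.0862)
Rounded to 4 decimal places: x = 14.4466, theta = -0.0862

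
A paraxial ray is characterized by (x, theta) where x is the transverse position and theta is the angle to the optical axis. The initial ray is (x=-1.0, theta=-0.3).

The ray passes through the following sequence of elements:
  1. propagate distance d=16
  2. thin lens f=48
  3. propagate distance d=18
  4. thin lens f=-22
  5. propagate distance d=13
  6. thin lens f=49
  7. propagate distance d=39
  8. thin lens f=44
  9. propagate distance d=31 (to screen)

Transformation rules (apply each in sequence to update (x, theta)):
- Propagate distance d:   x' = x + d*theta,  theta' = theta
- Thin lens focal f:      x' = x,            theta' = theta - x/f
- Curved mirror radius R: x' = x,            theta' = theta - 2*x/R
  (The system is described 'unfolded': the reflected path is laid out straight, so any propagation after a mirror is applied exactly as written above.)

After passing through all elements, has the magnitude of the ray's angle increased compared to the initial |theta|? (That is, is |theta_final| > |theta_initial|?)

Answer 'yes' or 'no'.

Initial: x=-1.0000 theta=-0.3000
After 1 (propagate distance d=16): x=-5.8000 theta=-0.3000
After 2 (thin lens f=48): x=-5.8000 theta=-43/240 (≈-0.1792)
After 3 (propagate distance d=18): x=-9.0250 theta=-43/240 (≈-0.1792)
After 4 (thin lens f=-22): x=-9.0250 theta=-389/660 (≈-0.5894)
After 5 (propagate distance d=13): x=-22027/1320 (≈-16.6871) theta=-389/660 (≈-0.5894)
After 6 (thin lens f=49): x=-22027/1320 (≈-16.6871) theta=-1073/4312 (≈-0.2488)
After 7 (propagate distance d=39): x=-426757/16170 (≈-26.3919) theta=-1073/4312 (≈-0.2488)
After 8 (thin lens f=44): x=-426757/16170 (≈-26.3919) theta=31214/88935 (≈0.3510)
After 9 (propagate distance d=31 (to screen)): x=-2759059/177870 (≈-15.5117) theta=31214/88935 (≈0.3510)
|theta_initial|=0.3000 |theta_final|=31214/88935 (≈0.3510) -> increased

Answer: yes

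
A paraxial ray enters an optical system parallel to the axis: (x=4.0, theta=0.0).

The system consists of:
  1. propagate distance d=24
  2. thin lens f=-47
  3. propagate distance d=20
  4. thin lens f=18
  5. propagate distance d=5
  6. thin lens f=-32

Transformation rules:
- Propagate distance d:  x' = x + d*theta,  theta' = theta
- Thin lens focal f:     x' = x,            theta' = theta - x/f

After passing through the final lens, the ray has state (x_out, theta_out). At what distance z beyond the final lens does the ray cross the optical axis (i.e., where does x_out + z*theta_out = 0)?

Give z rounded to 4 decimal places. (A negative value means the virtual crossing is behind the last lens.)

Answer: 50.6623

Derivation:
Initial: x=4.0000 theta=0.0000
After 1 (propagate distance d=24): x=4.0000 theta=0.0000
After 2 (thin lens f=-47): x=4.0000 theta=4/47 (≈0.0851)
After 3 (propagate distance d=20): x=268/47 (≈5.7021) theta=4/47 (≈0.0851)
After 4 (thin lens f=18): x=268/47 (≈5.7021) theta=-98/423 (≈-0.2317)
After 5 (propagate distance d=5): x=1922/423 (≈4.5437) theta=-98/423 (≈-0.2317)
After 6 (thin lens f=-32): x=1922/423 (≈4.5437) theta=-607/6768 (≈-0.0897)
z_focus = -x_out/theta_out = -(1922/423)/(-607/6768) = 30752/607 ≈ 50.6623
Rounded to 4 decimal places: z = 50.6623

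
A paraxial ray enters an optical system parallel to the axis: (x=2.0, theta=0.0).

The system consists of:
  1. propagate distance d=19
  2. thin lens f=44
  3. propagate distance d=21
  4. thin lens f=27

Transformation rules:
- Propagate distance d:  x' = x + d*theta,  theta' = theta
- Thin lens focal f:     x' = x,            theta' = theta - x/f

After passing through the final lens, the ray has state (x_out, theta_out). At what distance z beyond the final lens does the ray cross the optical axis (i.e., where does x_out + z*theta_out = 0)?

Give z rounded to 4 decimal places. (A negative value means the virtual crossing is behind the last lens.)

Initial: x=2.0000 theta=0.0000
After 1 (propagate distance d=19): x=2.0000 theta=0.0000
After 2 (thin lens f=44): x=2.0000 theta=-1/22 (≈-0.0455)
After 3 (propagate distance d=21): x=23/22 (≈1.0455) theta=-1/22 (≈-0.0455)
After 4 (thin lens f=27): x=23/22 (≈1.0455) theta=-25/297 (≈-0.0842)
z_focus = -x_out/theta_out = -(23/22)/(-25/297) = 12.4200
Rounded to 4 decimal places: z = 12.4200

Answer: 12.4200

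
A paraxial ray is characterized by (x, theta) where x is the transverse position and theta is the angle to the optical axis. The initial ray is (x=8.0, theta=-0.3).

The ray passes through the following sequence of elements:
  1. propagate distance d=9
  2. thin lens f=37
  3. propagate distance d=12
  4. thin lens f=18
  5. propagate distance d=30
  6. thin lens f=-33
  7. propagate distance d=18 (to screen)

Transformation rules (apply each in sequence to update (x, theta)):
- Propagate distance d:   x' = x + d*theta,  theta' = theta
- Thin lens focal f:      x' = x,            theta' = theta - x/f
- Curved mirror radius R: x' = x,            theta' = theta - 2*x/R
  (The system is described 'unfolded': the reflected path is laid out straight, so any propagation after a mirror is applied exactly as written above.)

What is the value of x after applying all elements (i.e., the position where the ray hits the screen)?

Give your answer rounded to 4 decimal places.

Initial: x=8.0000 theta=-0.3000
After 1 (propagate distance d=9): x=5.3000 theta=-0.3000
After 2 (thin lens f=37): x=5.3000 theta=-82/185 (≈-0.4432)
After 3 (propagate distance d=12): x=-7/370 (≈-0.0189) theta=-82/185 (≈-0.4432)
After 4 (thin lens f=18): x=-7/370 (≈-0.0189) theta=-589/1332 (≈-0.4422)
After 5 (propagate distance d=30): x=-7373/555 (≈-13.2847) theta=-589/1332 (≈-0.4422)
After 6 (thin lens f=-33): x=-7373/555 (≈-13.2847) theta=-20629/24420 (≈-0.8448)
After 7 (propagate distance d=18 (to screen)): x=-347867/12210 (≈-28.4903) theta=-20629/24420 (≈-0.8448)
Rounded to 4 decimal places: x = -28.4903

Answer: -28.4903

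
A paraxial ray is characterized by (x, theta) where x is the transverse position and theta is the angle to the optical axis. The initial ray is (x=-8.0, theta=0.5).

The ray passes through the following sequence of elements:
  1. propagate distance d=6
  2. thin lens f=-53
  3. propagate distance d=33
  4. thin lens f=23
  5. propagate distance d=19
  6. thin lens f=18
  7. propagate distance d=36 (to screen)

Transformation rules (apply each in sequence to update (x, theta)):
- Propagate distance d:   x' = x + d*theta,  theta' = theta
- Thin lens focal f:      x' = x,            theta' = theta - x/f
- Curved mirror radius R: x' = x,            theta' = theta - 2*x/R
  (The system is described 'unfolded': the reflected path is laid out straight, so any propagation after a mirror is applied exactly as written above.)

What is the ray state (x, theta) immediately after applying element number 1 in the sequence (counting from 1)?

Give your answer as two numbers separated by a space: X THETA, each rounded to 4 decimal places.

Initial: x=-8.0000 theta=0.5000
After 1 (propagate distance d=6): x=-5.0000 theta=0.5000
Rounded to 4 decimal places: x = -5.0000, theta = 0.5000

Answer: -5.0000 0.5000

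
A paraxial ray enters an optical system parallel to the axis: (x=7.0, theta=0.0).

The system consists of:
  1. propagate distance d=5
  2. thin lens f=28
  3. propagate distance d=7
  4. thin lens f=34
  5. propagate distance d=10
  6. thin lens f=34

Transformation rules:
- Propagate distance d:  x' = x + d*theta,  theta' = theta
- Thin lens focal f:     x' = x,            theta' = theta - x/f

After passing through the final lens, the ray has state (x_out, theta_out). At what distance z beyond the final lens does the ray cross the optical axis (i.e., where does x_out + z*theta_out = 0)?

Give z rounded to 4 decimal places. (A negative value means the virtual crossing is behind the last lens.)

Answer: 2.7414

Derivation:
Initial: x=7.0000 theta=0.0000
After 1 (propagate distance d=5): x=7.0000 theta=0.0000
After 2 (thin lens f=28): x=7.0000 theta=-0.2500
After 3 (propagate distance d=7): x=5.2500 theta=-0.2500
After 4 (thin lens f=34): x=5.2500 theta=-55/136 (≈-0.4044)
After 5 (propagate distance d=10): x=41/34 (≈1.2059) theta=-55/136 (≈-0.4044)
After 6 (thin lens f=34): x=41/34 (≈1.2059) theta=-1017/2312 (≈-0.4399)
z_focus = -x_out/theta_out = -(41/34)/(-1017/2312) = 2788/1017 ≈ 2.7414
Rounded to 4 decimal places: z = 2.7414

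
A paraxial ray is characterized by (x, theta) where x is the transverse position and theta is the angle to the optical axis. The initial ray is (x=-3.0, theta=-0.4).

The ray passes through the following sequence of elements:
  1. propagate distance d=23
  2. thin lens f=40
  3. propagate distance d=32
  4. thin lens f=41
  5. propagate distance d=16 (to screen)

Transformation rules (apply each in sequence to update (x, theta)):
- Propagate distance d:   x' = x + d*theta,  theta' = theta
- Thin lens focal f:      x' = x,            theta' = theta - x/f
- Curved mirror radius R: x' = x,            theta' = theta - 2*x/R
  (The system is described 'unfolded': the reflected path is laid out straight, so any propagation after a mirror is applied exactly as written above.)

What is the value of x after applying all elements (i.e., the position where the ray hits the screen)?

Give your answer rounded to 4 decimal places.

Initial: x=-3.0000 theta=-0.4000
After 1 (propagate distance d=23): x=-12.2000 theta=-0.4000
After 2 (thin lens f=40): x=-12.2000 theta=-0.0950
After 3 (propagate distance d=32): x=-15.2400 theta=-0.0950
After 4 (thin lens f=41): x=-15.2400 theta=2269/8200 (≈0.2767)
After 5 (propagate distance d=16 (to screen)): x=-11083/1025 (≈-10.8127) theta=2269/8200 (≈0.2767)
Rounded to 4 decimal places: x = -10.8127

Answer: -10.8127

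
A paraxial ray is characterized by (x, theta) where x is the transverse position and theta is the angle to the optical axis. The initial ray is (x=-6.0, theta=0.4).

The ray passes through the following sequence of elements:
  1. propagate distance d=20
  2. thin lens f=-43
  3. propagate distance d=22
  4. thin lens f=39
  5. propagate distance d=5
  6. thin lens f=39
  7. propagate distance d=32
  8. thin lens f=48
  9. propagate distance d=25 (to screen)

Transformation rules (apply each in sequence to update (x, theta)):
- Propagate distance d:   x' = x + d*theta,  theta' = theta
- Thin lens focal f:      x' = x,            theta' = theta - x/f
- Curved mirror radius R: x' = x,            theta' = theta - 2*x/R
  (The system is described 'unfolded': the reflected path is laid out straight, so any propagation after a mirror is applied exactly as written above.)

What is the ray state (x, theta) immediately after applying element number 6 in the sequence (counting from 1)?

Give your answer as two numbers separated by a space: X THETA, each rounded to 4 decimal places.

Answer: 12.5400 -0.1782

Derivation:
Initial: x=-6.0000 theta=0.4000
After 1 (propagate distance d=20): x=2.0000 theta=0.4000
After 2 (thin lens f=-43): x=2.0000 theta=96/215 (≈0.4465)
After 3 (propagate distance d=22): x=2542/215 (≈11.8233) theta=96/215 (≈0.4465)
After 4 (thin lens f=39): x=2542/215 (≈11.8233) theta=1202/8385 (≈0.1434)
After 5 (propagate distance d=5): x=105148/8385 (≈12.5400) theta=1202/8385 (≈0.1434)
After 6 (thin lens f=39): x=105148/8385 (≈12.5400) theta=-11654/65403 (≈-0.1782)
Rounded to 4 decimal places: x = 12.5400, theta = -0.1782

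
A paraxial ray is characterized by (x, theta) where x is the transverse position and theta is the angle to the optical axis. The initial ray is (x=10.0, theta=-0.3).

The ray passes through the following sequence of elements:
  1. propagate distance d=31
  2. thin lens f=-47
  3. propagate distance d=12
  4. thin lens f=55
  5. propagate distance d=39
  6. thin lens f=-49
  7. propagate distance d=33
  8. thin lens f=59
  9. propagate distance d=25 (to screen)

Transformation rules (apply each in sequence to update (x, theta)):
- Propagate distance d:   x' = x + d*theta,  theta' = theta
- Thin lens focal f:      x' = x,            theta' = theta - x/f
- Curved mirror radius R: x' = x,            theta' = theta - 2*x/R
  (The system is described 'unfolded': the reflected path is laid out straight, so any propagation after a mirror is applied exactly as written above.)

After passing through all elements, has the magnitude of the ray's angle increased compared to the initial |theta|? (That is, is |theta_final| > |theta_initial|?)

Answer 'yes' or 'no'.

Answer: no

Derivation:
Initial: x=10.0000 theta=-0.3000
After 1 (propagate distance d=31): x=0.7000 theta=-0.3000
After 2 (thin lens f=-47): x=0.7000 theta=-67/235 (≈-0.2851)
After 3 (propagate distance d=12): x=-1279/470 (≈-2.7213) theta=-67/235 (≈-0.2851)
After 4 (thin lens f=55): x=-1279/470 (≈-2.7213) theta=-6091/25850 (≈-0.2356)
After 5 (propagate distance d=39): x=-153947/12925 (≈-11.9108) theta=-6091/25850 (≈-0.2356)
After 6 (thin lens f=-49): x=-153947/12925 (≈-11.9108) theta=-55123/115150 (≈-0.4787)
After 7 (propagate distance d=33): x=-7019291/253330 (≈-27.7081) theta=-55123/115150 (≈-0.4787)
After 8 (thin lens f=59): x=-7019291/253330 (≈-27.7081) theta=-339186/37366175 (≈-0.0091)
After 9 (propagate distance d=25 (to screen)): x=-8521021/305030 (≈-27.9350) theta=-339186/37366175 (≈-0.0091)
|theta_initial|=0.3000 |theta_final|=339186/37366175 (≈0.0091) -> not increased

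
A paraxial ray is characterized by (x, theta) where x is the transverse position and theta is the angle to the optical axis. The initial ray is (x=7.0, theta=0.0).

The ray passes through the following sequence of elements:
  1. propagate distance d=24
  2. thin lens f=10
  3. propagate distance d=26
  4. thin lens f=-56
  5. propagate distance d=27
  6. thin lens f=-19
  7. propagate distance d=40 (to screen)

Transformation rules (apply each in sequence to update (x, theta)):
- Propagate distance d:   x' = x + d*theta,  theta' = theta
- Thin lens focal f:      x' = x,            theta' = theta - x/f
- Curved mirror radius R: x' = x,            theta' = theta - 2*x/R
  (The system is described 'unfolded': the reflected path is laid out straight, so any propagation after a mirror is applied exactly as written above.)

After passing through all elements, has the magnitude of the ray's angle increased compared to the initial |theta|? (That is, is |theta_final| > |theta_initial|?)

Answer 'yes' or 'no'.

Answer: yes

Derivation:
Initial: x=7.0000 theta=0.0000
After 1 (propagate distance d=24): x=7.0000 theta=0.0000
After 2 (thin lens f=10): x=7.0000 theta=-0.7000
After 3 (propagate distance d=26): x=-11.2000 theta=-0.7000
After 4 (thin lens f=-56): x=-11.2000 theta=-0.9000
After 5 (propagate distance d=27): x=-35.5000 theta=-0.9000
After 6 (thin lens f=-19): x=-35.5000 theta=-263/95 (≈-2.7684)
After 7 (propagate distance d=40 (to screen)): x=-5557/38 (≈-146.2368) theta=-263/95 (≈-2.7684)
|theta_initial|=0.0000 |theta_final|=263/95 (≈2.7684) -> increased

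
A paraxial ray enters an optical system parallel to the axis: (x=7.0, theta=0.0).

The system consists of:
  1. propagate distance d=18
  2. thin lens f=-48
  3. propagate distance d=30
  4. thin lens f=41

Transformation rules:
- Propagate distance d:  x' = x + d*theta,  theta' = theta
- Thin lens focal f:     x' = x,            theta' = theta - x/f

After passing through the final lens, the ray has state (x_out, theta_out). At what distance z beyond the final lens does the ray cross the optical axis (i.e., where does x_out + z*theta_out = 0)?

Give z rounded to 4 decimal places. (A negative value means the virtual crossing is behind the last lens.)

Initial: x=7.0000 theta=0.0000
After 1 (propagate distance d=18): x=7.0000 theta=0.0000
After 2 (thin lens f=-48): x=7.0000 theta=7/48 (≈0.1458)
After 3 (propagate distance d=30): x=11.3750 theta=7/48 (≈0.1458)
After 4 (thin lens f=41): x=11.3750 theta=-259/1968 (≈-0.1316)
z_focus = -x_out/theta_out = -(11.3750)/(-259/1968) = 3198/37 ≈ 86.4324
Rounded to 4 decimal places: z = 86.4324

Answer: 86.4324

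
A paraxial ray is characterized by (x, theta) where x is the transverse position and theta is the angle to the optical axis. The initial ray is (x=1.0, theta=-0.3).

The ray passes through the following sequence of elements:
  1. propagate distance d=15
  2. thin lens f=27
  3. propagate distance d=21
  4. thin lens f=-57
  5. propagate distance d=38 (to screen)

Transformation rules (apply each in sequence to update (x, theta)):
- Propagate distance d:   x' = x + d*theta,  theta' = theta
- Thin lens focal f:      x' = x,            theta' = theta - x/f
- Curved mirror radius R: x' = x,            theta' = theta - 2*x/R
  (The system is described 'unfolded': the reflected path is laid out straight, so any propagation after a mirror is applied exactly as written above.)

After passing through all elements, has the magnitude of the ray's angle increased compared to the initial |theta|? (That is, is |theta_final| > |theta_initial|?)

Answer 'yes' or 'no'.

Initial: x=1.0000 theta=-0.3000
After 1 (propagate distance d=15): x=-3.5000 theta=-0.3000
After 2 (thin lens f=27): x=-3.5000 theta=-23/135 (≈-0.1704)
After 3 (propagate distance d=21): x=-637/90 (≈-7.0778) theta=-23/135 (≈-0.1704)
After 4 (thin lens f=-57): x=-637/90 (≈-7.0778) theta=-1511/5130 (≈-0.2945)
After 5 (propagate distance d=38 (to screen)): x=-4933/270 (≈-18.2704) theta=-1511/5130 (≈-0.2945)
|theta_initial|=0.3000 |theta_final|=1511/5130 (≈0.2945) -> not increased

Answer: no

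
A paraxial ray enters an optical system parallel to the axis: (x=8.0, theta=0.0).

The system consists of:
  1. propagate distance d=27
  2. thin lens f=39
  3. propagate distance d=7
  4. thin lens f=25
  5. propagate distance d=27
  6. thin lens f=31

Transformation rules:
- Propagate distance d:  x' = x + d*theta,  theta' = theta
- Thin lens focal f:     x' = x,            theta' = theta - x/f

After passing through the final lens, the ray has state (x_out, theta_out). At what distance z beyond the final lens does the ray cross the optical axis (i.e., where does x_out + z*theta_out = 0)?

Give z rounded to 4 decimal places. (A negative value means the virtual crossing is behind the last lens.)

Initial: x=8.0000 theta=0.0000
After 1 (propagate distance d=27): x=8.0000 theta=0.0000
After 2 (thin lens f=39): x=8.0000 theta=-8/39 (≈-0.2051)
After 3 (propagate distance d=7): x=256/39 (≈6.5641) theta=-8/39 (≈-0.2051)
After 4 (thin lens f=25): x=256/39 (≈6.5641) theta=-152/325 (≈-0.4677)
After 5 (propagate distance d=27): x=-5912/975 (≈-6.0636) theta=-152/325 (≈-0.4677)
After 6 (thin lens f=31): x=-5912/975 (≈-6.0636) theta=-8224/30225 (≈-0.2721)
z_focus = -x_out/theta_out = -(-5912/975)/(-8224/30225) = -22909/1028 ≈ -22.2850
Rounded to 4 decimal places: z = -22.2850

Answer: -22.2850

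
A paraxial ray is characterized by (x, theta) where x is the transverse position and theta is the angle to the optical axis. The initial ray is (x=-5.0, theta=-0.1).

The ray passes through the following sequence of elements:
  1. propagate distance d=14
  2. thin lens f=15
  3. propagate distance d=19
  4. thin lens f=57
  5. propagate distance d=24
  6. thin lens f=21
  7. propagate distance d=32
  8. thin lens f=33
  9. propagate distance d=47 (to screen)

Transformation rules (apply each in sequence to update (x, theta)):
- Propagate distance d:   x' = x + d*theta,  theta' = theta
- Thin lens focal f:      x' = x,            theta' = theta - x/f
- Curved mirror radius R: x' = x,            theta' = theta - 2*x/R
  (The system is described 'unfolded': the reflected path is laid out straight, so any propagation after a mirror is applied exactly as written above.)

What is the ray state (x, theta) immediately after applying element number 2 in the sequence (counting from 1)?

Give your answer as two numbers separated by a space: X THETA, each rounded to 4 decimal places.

Initial: x=-5.0000 theta=-0.1000
After 1 (propagate distance d=14): x=-6.4000 theta=-0.1000
After 2 (thin lens f=15): x=-6.4000 theta=49/150 (≈0.3267)
Rounded to 4 decimal places: x = -6.4000, theta = 0.3267

Answer: -6.4000 0.3267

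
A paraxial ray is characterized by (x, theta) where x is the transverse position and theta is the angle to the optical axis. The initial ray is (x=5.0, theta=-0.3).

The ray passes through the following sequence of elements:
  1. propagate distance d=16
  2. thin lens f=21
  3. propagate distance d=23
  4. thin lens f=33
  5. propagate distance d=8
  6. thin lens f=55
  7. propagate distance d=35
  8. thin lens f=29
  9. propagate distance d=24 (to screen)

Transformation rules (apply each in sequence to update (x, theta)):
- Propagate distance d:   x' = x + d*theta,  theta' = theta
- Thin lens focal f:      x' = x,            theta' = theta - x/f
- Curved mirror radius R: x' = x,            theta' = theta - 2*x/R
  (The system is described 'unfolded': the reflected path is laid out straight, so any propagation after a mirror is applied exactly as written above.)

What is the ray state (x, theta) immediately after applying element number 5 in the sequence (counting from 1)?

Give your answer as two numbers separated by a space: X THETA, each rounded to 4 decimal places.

Initial: x=5.0000 theta=-0.3000
After 1 (propagate distance d=16): x=0.2000 theta=-0.3000
After 2 (thin lens f=21): x=0.2000 theta=-13/42 (≈-0.3095)
After 3 (propagate distance d=23): x=-1453/210 (≈-6.9190) theta=-13/42 (≈-0.3095)
After 4 (thin lens f=33): x=-1453/210 (≈-6.9190) theta=-346/3465 (≈-0.0999)
After 5 (propagate distance d=8): x=-10697/1386 (≈-7.7179) theta=-346/3465 (≈-0.0999)
Rounded to 4 decimal places: x = -7.7179, theta = -0.0999

Answer: -7.7179 -0.0999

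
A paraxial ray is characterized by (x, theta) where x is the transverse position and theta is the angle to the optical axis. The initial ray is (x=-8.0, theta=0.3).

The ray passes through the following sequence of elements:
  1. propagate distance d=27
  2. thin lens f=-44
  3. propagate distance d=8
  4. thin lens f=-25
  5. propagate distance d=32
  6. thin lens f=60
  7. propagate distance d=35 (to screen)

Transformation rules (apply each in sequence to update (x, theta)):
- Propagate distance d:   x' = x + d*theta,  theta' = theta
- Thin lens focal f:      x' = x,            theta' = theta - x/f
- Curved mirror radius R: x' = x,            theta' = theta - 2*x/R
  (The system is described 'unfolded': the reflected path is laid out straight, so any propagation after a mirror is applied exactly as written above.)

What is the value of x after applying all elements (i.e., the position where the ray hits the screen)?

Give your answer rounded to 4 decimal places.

Initial: x=-8.0000 theta=0.3000
After 1 (propagate distance d=27): x=0.1000 theta=0.3000
After 2 (thin lens f=-44): x=0.1000 theta=133/440 (≈0.3023)
After 3 (propagate distance d=8): x=277/110 (≈2.5182) theta=133/440 (≈0.3023)
After 4 (thin lens f=-25): x=277/110 (≈2.5182) theta=0.4030
After 5 (propagate distance d=32): x=42389/2750 (≈15.4142) theta=0.4030
After 6 (thin lens f=60): x=42389/2750 (≈15.4142) theta=12053/82500 (≈0.1461)
After 7 (propagate distance d=35 (to screen)): x=67741/3300 (≈20.5276) theta=12053/82500 (≈0.1461)
Rounded to 4 decimal places: x = 20.5276

Answer: 20.5276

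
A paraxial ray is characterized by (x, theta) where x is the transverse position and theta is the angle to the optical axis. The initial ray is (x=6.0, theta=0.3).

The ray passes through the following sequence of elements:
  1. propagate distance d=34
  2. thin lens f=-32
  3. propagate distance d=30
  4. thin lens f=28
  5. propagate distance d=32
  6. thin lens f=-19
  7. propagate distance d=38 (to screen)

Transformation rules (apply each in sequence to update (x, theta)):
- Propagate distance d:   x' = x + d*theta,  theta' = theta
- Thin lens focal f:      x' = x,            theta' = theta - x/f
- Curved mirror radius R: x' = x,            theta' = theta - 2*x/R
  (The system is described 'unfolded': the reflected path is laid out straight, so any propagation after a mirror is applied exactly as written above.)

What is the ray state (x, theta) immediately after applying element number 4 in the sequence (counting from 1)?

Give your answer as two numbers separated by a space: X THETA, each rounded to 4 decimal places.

Answer: 40.3875 -0.6362

Derivation:
Initial: x=6.0000 theta=0.3000
After 1 (propagate distance d=34): x=16.2000 theta=0.3000
After 2 (thin lens f=-32): x=16.2000 theta=129/160 (≈0.8063)
After 3 (propagate distance d=30): x=40.3875 theta=129/160 (≈0.8063)
After 4 (thin lens f=28): x=40.3875 theta=-285/448 (≈-0.6362)
Rounded to 4 decimal places: x = 40.3875, theta = -0.6362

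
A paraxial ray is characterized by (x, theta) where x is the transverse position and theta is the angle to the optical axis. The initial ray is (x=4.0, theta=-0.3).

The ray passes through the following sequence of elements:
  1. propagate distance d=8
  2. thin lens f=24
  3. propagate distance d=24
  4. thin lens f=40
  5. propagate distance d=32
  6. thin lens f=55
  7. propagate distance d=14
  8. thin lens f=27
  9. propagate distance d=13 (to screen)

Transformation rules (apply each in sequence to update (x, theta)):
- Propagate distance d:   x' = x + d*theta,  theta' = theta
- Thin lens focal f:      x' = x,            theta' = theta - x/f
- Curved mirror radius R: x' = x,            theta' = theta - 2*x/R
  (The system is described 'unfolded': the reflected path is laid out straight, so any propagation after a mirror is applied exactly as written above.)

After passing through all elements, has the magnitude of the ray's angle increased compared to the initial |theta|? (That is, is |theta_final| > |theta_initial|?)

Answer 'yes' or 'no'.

Answer: yes

Derivation:
Initial: x=4.0000 theta=-0.3000
After 1 (propagate distance d=8): x=1.6000 theta=-0.3000
After 2 (thin lens f=24): x=1.6000 theta=-11/30 (≈-0.3667)
After 3 (propagate distance d=24): x=-7.2000 theta=-11/30 (≈-0.3667)
After 4 (thin lens f=40): x=-7.2000 theta=-14/75 (≈-0.1867)
After 5 (propagate distance d=32): x=-988/75 (≈-13.1733) theta=-14/75 (≈-0.1867)
After 6 (thin lens f=55): x=-988/75 (≈-13.1733) theta=218/4125 (≈0.0528)
After 7 (propagate distance d=14): x=-17096/1375 (≈-12.4335) theta=218/4125 (≈0.0528)
After 8 (thin lens f=27): x=-17096/1375 (≈-12.4335) theta=19058/37125 (≈0.5133)
After 9 (propagate distance d=13 (to screen)): x=-213838/37125 (≈-5.7599) theta=19058/37125 (≈0.5133)
|theta_initial|=0.3000 |theta_final|=19058/37125 (≈0.5133) -> increased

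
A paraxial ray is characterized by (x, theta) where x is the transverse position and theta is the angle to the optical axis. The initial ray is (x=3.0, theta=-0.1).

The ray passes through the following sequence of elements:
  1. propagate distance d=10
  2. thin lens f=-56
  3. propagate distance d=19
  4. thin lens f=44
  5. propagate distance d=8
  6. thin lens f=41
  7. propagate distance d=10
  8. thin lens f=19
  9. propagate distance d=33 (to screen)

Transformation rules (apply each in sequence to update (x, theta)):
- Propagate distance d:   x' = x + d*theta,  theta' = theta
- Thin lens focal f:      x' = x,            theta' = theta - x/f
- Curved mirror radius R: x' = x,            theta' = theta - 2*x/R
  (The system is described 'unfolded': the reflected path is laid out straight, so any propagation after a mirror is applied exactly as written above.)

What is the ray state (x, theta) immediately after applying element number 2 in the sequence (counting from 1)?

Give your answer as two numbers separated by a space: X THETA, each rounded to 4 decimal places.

Answer: 2.0000 -0.0643

Derivation:
Initial: x=3.0000 theta=-0.1000
After 1 (propagate distance d=10): x=2.0000 theta=-0.1000
After 2 (thin lens f=-56): x=2.0000 theta=-9/140 (≈-0.0643)
Rounded to 4 decimal places: x = 2.0000, theta = -0.0643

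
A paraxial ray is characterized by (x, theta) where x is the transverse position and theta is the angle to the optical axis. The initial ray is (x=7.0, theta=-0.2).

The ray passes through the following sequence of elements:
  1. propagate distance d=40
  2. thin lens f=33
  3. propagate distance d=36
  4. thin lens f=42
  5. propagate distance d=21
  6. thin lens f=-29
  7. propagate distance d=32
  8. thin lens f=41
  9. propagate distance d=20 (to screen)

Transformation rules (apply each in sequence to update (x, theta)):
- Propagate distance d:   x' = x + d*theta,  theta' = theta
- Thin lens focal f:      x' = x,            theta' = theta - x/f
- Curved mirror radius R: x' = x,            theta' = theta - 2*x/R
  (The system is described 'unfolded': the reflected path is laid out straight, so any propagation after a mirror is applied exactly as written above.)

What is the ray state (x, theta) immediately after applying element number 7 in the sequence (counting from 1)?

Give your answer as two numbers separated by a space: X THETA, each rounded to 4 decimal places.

Initial: x=7.0000 theta=-0.2000
After 1 (propagate distance d=40): x=-1.0000 theta=-0.2000
After 2 (thin lens f=33): x=-1.0000 theta=-28/165 (≈-0.1697)
After 3 (propagate distance d=36): x=-391/55 (≈-7.1091) theta=-28/165 (≈-0.1697)
After 4 (thin lens f=42): x=-391/55 (≈-7.1091) theta=-1/2310 (≈-0.0004)
After 5 (propagate distance d=21): x=-783/110 (≈-7.1182) theta=-1/2310 (≈-0.0004)
After 6 (thin lens f=-29): x=-783/110 (≈-7.1182) theta=-284/1155 (≈-0.2459)
After 7 (propagate distance d=32): x=-34619/2310 (≈-14.9866) theta=-284/1155 (≈-0.2459)
Rounded to 4 decimal places: x = -14.9866, theta = -0.2459

Answer: -14.9866 -0.2459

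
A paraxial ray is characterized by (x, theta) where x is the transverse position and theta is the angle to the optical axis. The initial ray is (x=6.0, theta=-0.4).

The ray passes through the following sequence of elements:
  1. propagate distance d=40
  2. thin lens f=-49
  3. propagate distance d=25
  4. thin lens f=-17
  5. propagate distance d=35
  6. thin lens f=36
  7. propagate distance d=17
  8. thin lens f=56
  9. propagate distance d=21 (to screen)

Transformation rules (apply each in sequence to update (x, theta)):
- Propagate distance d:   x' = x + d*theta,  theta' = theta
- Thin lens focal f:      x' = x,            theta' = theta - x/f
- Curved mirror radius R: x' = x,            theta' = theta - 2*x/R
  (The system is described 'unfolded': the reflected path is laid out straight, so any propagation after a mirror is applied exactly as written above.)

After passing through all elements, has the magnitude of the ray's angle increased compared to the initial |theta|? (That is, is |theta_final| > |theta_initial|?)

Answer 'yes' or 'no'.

Answer: yes

Derivation:
Initial: x=6.0000 theta=-0.4000
After 1 (propagate distance d=40): x=-10.0000 theta=-0.4000
After 2 (thin lens f=-49): x=-10.0000 theta=-148/245 (≈-0.6041)
After 3 (propagate distance d=25): x=-1230/49 (≈-25.1020) theta=-148/245 (≈-0.6041)
After 4 (thin lens f=-17): x=-1230/49 (≈-25.1020) theta=-1238/595 (≈-2.0807)
After 5 (propagate distance d=35): x=-81572/833 (≈-97.9256) theta=-1238/595 (≈-2.0807)
After 6 (thin lens f=36): x=-81572/833 (≈-97.9256) theta=23971/37485 (≈0.6395)
After 7 (propagate distance d=17): x=-3263233/37485 (≈-87.0544) theta=23971/37485 (≈0.6395)
After 8 (thin lens f=56): x=-3263233/37485 (≈-87.0544) theta=1535203/699720 (≈2.1940)
After 9 (propagate distance d=21 (to screen)): x=-12289037/299880 (≈-40.9798) theta=1535203/699720 (≈2.1940)
|theta_initial|=0.4000 |theta_final|=1535203/699720 (≈2.1940) -> increased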